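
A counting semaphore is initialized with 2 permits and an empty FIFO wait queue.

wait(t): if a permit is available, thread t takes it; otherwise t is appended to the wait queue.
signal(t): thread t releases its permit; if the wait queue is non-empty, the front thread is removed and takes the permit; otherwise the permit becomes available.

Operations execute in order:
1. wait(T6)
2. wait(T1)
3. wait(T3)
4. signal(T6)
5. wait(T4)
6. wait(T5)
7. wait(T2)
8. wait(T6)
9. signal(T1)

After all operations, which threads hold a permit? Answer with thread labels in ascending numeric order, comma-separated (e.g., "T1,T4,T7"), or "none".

Answer: T3,T4

Derivation:
Step 1: wait(T6) -> count=1 queue=[] holders={T6}
Step 2: wait(T1) -> count=0 queue=[] holders={T1,T6}
Step 3: wait(T3) -> count=0 queue=[T3] holders={T1,T6}
Step 4: signal(T6) -> count=0 queue=[] holders={T1,T3}
Step 5: wait(T4) -> count=0 queue=[T4] holders={T1,T3}
Step 6: wait(T5) -> count=0 queue=[T4,T5] holders={T1,T3}
Step 7: wait(T2) -> count=0 queue=[T4,T5,T2] holders={T1,T3}
Step 8: wait(T6) -> count=0 queue=[T4,T5,T2,T6] holders={T1,T3}
Step 9: signal(T1) -> count=0 queue=[T5,T2,T6] holders={T3,T4}
Final holders: T3,T4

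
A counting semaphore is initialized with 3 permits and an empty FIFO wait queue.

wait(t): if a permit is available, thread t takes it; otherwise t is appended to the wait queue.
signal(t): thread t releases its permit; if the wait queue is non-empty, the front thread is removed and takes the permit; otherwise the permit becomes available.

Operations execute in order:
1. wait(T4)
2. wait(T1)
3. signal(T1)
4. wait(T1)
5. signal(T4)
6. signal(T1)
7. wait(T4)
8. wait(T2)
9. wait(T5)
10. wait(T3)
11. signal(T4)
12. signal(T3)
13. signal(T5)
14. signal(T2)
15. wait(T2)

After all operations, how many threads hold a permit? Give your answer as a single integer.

Step 1: wait(T4) -> count=2 queue=[] holders={T4}
Step 2: wait(T1) -> count=1 queue=[] holders={T1,T4}
Step 3: signal(T1) -> count=2 queue=[] holders={T4}
Step 4: wait(T1) -> count=1 queue=[] holders={T1,T4}
Step 5: signal(T4) -> count=2 queue=[] holders={T1}
Step 6: signal(T1) -> count=3 queue=[] holders={none}
Step 7: wait(T4) -> count=2 queue=[] holders={T4}
Step 8: wait(T2) -> count=1 queue=[] holders={T2,T4}
Step 9: wait(T5) -> count=0 queue=[] holders={T2,T4,T5}
Step 10: wait(T3) -> count=0 queue=[T3] holders={T2,T4,T5}
Step 11: signal(T4) -> count=0 queue=[] holders={T2,T3,T5}
Step 12: signal(T3) -> count=1 queue=[] holders={T2,T5}
Step 13: signal(T5) -> count=2 queue=[] holders={T2}
Step 14: signal(T2) -> count=3 queue=[] holders={none}
Step 15: wait(T2) -> count=2 queue=[] holders={T2}
Final holders: {T2} -> 1 thread(s)

Answer: 1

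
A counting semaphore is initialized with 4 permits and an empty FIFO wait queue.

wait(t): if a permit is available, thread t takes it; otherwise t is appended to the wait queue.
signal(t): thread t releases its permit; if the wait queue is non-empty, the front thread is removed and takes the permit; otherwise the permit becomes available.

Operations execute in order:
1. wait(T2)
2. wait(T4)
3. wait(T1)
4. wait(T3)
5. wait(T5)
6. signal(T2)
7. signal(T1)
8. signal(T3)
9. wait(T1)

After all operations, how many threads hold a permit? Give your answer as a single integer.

Answer: 3

Derivation:
Step 1: wait(T2) -> count=3 queue=[] holders={T2}
Step 2: wait(T4) -> count=2 queue=[] holders={T2,T4}
Step 3: wait(T1) -> count=1 queue=[] holders={T1,T2,T4}
Step 4: wait(T3) -> count=0 queue=[] holders={T1,T2,T3,T4}
Step 5: wait(T5) -> count=0 queue=[T5] holders={T1,T2,T3,T4}
Step 6: signal(T2) -> count=0 queue=[] holders={T1,T3,T4,T5}
Step 7: signal(T1) -> count=1 queue=[] holders={T3,T4,T5}
Step 8: signal(T3) -> count=2 queue=[] holders={T4,T5}
Step 9: wait(T1) -> count=1 queue=[] holders={T1,T4,T5}
Final holders: {T1,T4,T5} -> 3 thread(s)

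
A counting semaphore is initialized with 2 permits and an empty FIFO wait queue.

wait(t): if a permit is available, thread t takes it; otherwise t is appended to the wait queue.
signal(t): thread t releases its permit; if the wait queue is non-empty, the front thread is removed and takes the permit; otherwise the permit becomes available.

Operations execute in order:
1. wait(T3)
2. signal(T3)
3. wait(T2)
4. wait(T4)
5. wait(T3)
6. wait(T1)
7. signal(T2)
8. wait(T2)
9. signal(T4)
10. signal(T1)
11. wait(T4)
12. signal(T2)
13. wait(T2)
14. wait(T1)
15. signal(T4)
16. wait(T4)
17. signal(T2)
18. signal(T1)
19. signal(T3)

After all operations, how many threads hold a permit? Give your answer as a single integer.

Answer: 1

Derivation:
Step 1: wait(T3) -> count=1 queue=[] holders={T3}
Step 2: signal(T3) -> count=2 queue=[] holders={none}
Step 3: wait(T2) -> count=1 queue=[] holders={T2}
Step 4: wait(T4) -> count=0 queue=[] holders={T2,T4}
Step 5: wait(T3) -> count=0 queue=[T3] holders={T2,T4}
Step 6: wait(T1) -> count=0 queue=[T3,T1] holders={T2,T4}
Step 7: signal(T2) -> count=0 queue=[T1] holders={T3,T4}
Step 8: wait(T2) -> count=0 queue=[T1,T2] holders={T3,T4}
Step 9: signal(T4) -> count=0 queue=[T2] holders={T1,T3}
Step 10: signal(T1) -> count=0 queue=[] holders={T2,T3}
Step 11: wait(T4) -> count=0 queue=[T4] holders={T2,T3}
Step 12: signal(T2) -> count=0 queue=[] holders={T3,T4}
Step 13: wait(T2) -> count=0 queue=[T2] holders={T3,T4}
Step 14: wait(T1) -> count=0 queue=[T2,T1] holders={T3,T4}
Step 15: signal(T4) -> count=0 queue=[T1] holders={T2,T3}
Step 16: wait(T4) -> count=0 queue=[T1,T4] holders={T2,T3}
Step 17: signal(T2) -> count=0 queue=[T4] holders={T1,T3}
Step 18: signal(T1) -> count=0 queue=[] holders={T3,T4}
Step 19: signal(T3) -> count=1 queue=[] holders={T4}
Final holders: {T4} -> 1 thread(s)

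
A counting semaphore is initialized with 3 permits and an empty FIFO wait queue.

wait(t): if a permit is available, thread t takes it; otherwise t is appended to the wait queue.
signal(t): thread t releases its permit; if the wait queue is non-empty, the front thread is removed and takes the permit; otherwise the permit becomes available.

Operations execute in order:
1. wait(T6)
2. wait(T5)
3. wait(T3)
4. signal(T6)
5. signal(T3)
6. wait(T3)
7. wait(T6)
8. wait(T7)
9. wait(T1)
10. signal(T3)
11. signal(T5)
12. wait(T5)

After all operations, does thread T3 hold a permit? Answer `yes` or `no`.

Step 1: wait(T6) -> count=2 queue=[] holders={T6}
Step 2: wait(T5) -> count=1 queue=[] holders={T5,T6}
Step 3: wait(T3) -> count=0 queue=[] holders={T3,T5,T6}
Step 4: signal(T6) -> count=1 queue=[] holders={T3,T5}
Step 5: signal(T3) -> count=2 queue=[] holders={T5}
Step 6: wait(T3) -> count=1 queue=[] holders={T3,T5}
Step 7: wait(T6) -> count=0 queue=[] holders={T3,T5,T6}
Step 8: wait(T7) -> count=0 queue=[T7] holders={T3,T5,T6}
Step 9: wait(T1) -> count=0 queue=[T7,T1] holders={T3,T5,T6}
Step 10: signal(T3) -> count=0 queue=[T1] holders={T5,T6,T7}
Step 11: signal(T5) -> count=0 queue=[] holders={T1,T6,T7}
Step 12: wait(T5) -> count=0 queue=[T5] holders={T1,T6,T7}
Final holders: {T1,T6,T7} -> T3 not in holders

Answer: no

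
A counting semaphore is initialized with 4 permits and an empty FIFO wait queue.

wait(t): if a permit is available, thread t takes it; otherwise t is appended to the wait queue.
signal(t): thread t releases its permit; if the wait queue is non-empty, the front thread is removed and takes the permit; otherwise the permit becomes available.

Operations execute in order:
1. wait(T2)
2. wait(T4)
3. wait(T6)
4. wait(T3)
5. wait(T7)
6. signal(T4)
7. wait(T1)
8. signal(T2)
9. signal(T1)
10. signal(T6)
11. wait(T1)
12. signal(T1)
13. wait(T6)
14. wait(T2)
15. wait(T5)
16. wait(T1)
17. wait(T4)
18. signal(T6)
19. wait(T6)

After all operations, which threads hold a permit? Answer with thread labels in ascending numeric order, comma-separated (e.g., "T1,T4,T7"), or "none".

Answer: T2,T3,T5,T7

Derivation:
Step 1: wait(T2) -> count=3 queue=[] holders={T2}
Step 2: wait(T4) -> count=2 queue=[] holders={T2,T4}
Step 3: wait(T6) -> count=1 queue=[] holders={T2,T4,T6}
Step 4: wait(T3) -> count=0 queue=[] holders={T2,T3,T4,T6}
Step 5: wait(T7) -> count=0 queue=[T7] holders={T2,T3,T4,T6}
Step 6: signal(T4) -> count=0 queue=[] holders={T2,T3,T6,T7}
Step 7: wait(T1) -> count=0 queue=[T1] holders={T2,T3,T6,T7}
Step 8: signal(T2) -> count=0 queue=[] holders={T1,T3,T6,T7}
Step 9: signal(T1) -> count=1 queue=[] holders={T3,T6,T7}
Step 10: signal(T6) -> count=2 queue=[] holders={T3,T7}
Step 11: wait(T1) -> count=1 queue=[] holders={T1,T3,T7}
Step 12: signal(T1) -> count=2 queue=[] holders={T3,T7}
Step 13: wait(T6) -> count=1 queue=[] holders={T3,T6,T7}
Step 14: wait(T2) -> count=0 queue=[] holders={T2,T3,T6,T7}
Step 15: wait(T5) -> count=0 queue=[T5] holders={T2,T3,T6,T7}
Step 16: wait(T1) -> count=0 queue=[T5,T1] holders={T2,T3,T6,T7}
Step 17: wait(T4) -> count=0 queue=[T5,T1,T4] holders={T2,T3,T6,T7}
Step 18: signal(T6) -> count=0 queue=[T1,T4] holders={T2,T3,T5,T7}
Step 19: wait(T6) -> count=0 queue=[T1,T4,T6] holders={T2,T3,T5,T7}
Final holders: T2,T3,T5,T7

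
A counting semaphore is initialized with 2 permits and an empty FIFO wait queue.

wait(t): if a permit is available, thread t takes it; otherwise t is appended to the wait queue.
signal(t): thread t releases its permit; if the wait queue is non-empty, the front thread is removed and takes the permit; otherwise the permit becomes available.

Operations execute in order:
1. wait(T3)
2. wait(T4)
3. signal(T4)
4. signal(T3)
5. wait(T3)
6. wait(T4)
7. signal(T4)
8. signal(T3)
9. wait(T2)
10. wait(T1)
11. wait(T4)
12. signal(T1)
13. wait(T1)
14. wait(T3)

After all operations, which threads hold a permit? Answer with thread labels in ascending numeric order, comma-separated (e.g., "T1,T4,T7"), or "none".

Answer: T2,T4

Derivation:
Step 1: wait(T3) -> count=1 queue=[] holders={T3}
Step 2: wait(T4) -> count=0 queue=[] holders={T3,T4}
Step 3: signal(T4) -> count=1 queue=[] holders={T3}
Step 4: signal(T3) -> count=2 queue=[] holders={none}
Step 5: wait(T3) -> count=1 queue=[] holders={T3}
Step 6: wait(T4) -> count=0 queue=[] holders={T3,T4}
Step 7: signal(T4) -> count=1 queue=[] holders={T3}
Step 8: signal(T3) -> count=2 queue=[] holders={none}
Step 9: wait(T2) -> count=1 queue=[] holders={T2}
Step 10: wait(T1) -> count=0 queue=[] holders={T1,T2}
Step 11: wait(T4) -> count=0 queue=[T4] holders={T1,T2}
Step 12: signal(T1) -> count=0 queue=[] holders={T2,T4}
Step 13: wait(T1) -> count=0 queue=[T1] holders={T2,T4}
Step 14: wait(T3) -> count=0 queue=[T1,T3] holders={T2,T4}
Final holders: T2,T4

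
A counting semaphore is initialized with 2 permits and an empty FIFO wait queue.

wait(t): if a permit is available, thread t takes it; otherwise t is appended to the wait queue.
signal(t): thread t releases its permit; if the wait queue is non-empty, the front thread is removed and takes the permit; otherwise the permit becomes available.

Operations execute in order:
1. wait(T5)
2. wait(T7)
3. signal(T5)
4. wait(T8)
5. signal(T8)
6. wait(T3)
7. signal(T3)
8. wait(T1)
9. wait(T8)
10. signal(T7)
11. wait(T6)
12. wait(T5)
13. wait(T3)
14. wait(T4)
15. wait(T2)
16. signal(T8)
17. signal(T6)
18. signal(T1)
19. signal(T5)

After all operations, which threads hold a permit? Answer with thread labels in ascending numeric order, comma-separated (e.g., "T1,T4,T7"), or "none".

Step 1: wait(T5) -> count=1 queue=[] holders={T5}
Step 2: wait(T7) -> count=0 queue=[] holders={T5,T7}
Step 3: signal(T5) -> count=1 queue=[] holders={T7}
Step 4: wait(T8) -> count=0 queue=[] holders={T7,T8}
Step 5: signal(T8) -> count=1 queue=[] holders={T7}
Step 6: wait(T3) -> count=0 queue=[] holders={T3,T7}
Step 7: signal(T3) -> count=1 queue=[] holders={T7}
Step 8: wait(T1) -> count=0 queue=[] holders={T1,T7}
Step 9: wait(T8) -> count=0 queue=[T8] holders={T1,T7}
Step 10: signal(T7) -> count=0 queue=[] holders={T1,T8}
Step 11: wait(T6) -> count=0 queue=[T6] holders={T1,T8}
Step 12: wait(T5) -> count=0 queue=[T6,T5] holders={T1,T8}
Step 13: wait(T3) -> count=0 queue=[T6,T5,T3] holders={T1,T8}
Step 14: wait(T4) -> count=0 queue=[T6,T5,T3,T4] holders={T1,T8}
Step 15: wait(T2) -> count=0 queue=[T6,T5,T3,T4,T2] holders={T1,T8}
Step 16: signal(T8) -> count=0 queue=[T5,T3,T4,T2] holders={T1,T6}
Step 17: signal(T6) -> count=0 queue=[T3,T4,T2] holders={T1,T5}
Step 18: signal(T1) -> count=0 queue=[T4,T2] holders={T3,T5}
Step 19: signal(T5) -> count=0 queue=[T2] holders={T3,T4}
Final holders: T3,T4

Answer: T3,T4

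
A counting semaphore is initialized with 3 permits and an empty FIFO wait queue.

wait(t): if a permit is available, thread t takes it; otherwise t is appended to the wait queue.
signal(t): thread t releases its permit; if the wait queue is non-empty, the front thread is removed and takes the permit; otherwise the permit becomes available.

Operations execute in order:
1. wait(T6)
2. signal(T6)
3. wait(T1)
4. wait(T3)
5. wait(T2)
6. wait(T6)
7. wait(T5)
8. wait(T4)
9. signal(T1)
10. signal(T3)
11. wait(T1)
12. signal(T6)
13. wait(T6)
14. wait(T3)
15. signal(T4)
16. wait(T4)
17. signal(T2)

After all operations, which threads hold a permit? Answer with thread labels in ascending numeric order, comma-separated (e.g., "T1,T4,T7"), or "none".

Answer: T1,T5,T6

Derivation:
Step 1: wait(T6) -> count=2 queue=[] holders={T6}
Step 2: signal(T6) -> count=3 queue=[] holders={none}
Step 3: wait(T1) -> count=2 queue=[] holders={T1}
Step 4: wait(T3) -> count=1 queue=[] holders={T1,T3}
Step 5: wait(T2) -> count=0 queue=[] holders={T1,T2,T3}
Step 6: wait(T6) -> count=0 queue=[T6] holders={T1,T2,T3}
Step 7: wait(T5) -> count=0 queue=[T6,T5] holders={T1,T2,T3}
Step 8: wait(T4) -> count=0 queue=[T6,T5,T4] holders={T1,T2,T3}
Step 9: signal(T1) -> count=0 queue=[T5,T4] holders={T2,T3,T6}
Step 10: signal(T3) -> count=0 queue=[T4] holders={T2,T5,T6}
Step 11: wait(T1) -> count=0 queue=[T4,T1] holders={T2,T5,T6}
Step 12: signal(T6) -> count=0 queue=[T1] holders={T2,T4,T5}
Step 13: wait(T6) -> count=0 queue=[T1,T6] holders={T2,T4,T5}
Step 14: wait(T3) -> count=0 queue=[T1,T6,T3] holders={T2,T4,T5}
Step 15: signal(T4) -> count=0 queue=[T6,T3] holders={T1,T2,T5}
Step 16: wait(T4) -> count=0 queue=[T6,T3,T4] holders={T1,T2,T5}
Step 17: signal(T2) -> count=0 queue=[T3,T4] holders={T1,T5,T6}
Final holders: T1,T5,T6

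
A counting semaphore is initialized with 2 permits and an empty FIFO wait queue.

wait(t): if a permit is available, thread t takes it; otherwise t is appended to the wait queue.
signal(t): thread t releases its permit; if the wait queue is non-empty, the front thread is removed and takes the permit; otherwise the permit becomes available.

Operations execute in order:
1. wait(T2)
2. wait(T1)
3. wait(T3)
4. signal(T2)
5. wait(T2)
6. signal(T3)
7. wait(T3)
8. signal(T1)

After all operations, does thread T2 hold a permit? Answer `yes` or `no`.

Answer: yes

Derivation:
Step 1: wait(T2) -> count=1 queue=[] holders={T2}
Step 2: wait(T1) -> count=0 queue=[] holders={T1,T2}
Step 3: wait(T3) -> count=0 queue=[T3] holders={T1,T2}
Step 4: signal(T2) -> count=0 queue=[] holders={T1,T3}
Step 5: wait(T2) -> count=0 queue=[T2] holders={T1,T3}
Step 6: signal(T3) -> count=0 queue=[] holders={T1,T2}
Step 7: wait(T3) -> count=0 queue=[T3] holders={T1,T2}
Step 8: signal(T1) -> count=0 queue=[] holders={T2,T3}
Final holders: {T2,T3} -> T2 in holders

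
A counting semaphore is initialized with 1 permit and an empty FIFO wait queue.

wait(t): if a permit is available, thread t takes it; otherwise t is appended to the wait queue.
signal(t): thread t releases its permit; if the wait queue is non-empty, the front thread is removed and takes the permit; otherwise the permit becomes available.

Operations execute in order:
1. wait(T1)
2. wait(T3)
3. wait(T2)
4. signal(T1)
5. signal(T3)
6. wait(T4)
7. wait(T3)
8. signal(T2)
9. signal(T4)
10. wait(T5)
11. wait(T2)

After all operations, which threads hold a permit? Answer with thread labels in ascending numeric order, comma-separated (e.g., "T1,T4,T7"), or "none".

Answer: T3

Derivation:
Step 1: wait(T1) -> count=0 queue=[] holders={T1}
Step 2: wait(T3) -> count=0 queue=[T3] holders={T1}
Step 3: wait(T2) -> count=0 queue=[T3,T2] holders={T1}
Step 4: signal(T1) -> count=0 queue=[T2] holders={T3}
Step 5: signal(T3) -> count=0 queue=[] holders={T2}
Step 6: wait(T4) -> count=0 queue=[T4] holders={T2}
Step 7: wait(T3) -> count=0 queue=[T4,T3] holders={T2}
Step 8: signal(T2) -> count=0 queue=[T3] holders={T4}
Step 9: signal(T4) -> count=0 queue=[] holders={T3}
Step 10: wait(T5) -> count=0 queue=[T5] holders={T3}
Step 11: wait(T2) -> count=0 queue=[T5,T2] holders={T3}
Final holders: T3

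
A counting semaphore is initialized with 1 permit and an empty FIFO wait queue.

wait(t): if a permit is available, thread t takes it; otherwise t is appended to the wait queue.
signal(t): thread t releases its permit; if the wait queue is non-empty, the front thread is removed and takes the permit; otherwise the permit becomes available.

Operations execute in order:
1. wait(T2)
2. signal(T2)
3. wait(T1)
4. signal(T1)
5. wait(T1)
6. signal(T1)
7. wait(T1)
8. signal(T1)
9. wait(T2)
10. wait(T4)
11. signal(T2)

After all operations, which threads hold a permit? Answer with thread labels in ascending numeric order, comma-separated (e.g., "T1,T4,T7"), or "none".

Step 1: wait(T2) -> count=0 queue=[] holders={T2}
Step 2: signal(T2) -> count=1 queue=[] holders={none}
Step 3: wait(T1) -> count=0 queue=[] holders={T1}
Step 4: signal(T1) -> count=1 queue=[] holders={none}
Step 5: wait(T1) -> count=0 queue=[] holders={T1}
Step 6: signal(T1) -> count=1 queue=[] holders={none}
Step 7: wait(T1) -> count=0 queue=[] holders={T1}
Step 8: signal(T1) -> count=1 queue=[] holders={none}
Step 9: wait(T2) -> count=0 queue=[] holders={T2}
Step 10: wait(T4) -> count=0 queue=[T4] holders={T2}
Step 11: signal(T2) -> count=0 queue=[] holders={T4}
Final holders: T4

Answer: T4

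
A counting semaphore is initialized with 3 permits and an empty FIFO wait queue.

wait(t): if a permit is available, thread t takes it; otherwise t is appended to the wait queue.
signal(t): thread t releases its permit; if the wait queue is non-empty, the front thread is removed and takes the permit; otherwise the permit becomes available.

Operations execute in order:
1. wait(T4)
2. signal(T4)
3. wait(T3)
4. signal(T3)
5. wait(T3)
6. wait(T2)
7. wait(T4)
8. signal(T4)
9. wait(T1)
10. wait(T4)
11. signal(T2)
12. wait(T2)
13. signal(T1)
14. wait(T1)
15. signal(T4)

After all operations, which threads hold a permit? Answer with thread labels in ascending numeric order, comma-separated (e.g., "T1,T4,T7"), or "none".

Answer: T1,T2,T3

Derivation:
Step 1: wait(T4) -> count=2 queue=[] holders={T4}
Step 2: signal(T4) -> count=3 queue=[] holders={none}
Step 3: wait(T3) -> count=2 queue=[] holders={T3}
Step 4: signal(T3) -> count=3 queue=[] holders={none}
Step 5: wait(T3) -> count=2 queue=[] holders={T3}
Step 6: wait(T2) -> count=1 queue=[] holders={T2,T3}
Step 7: wait(T4) -> count=0 queue=[] holders={T2,T3,T4}
Step 8: signal(T4) -> count=1 queue=[] holders={T2,T3}
Step 9: wait(T1) -> count=0 queue=[] holders={T1,T2,T3}
Step 10: wait(T4) -> count=0 queue=[T4] holders={T1,T2,T3}
Step 11: signal(T2) -> count=0 queue=[] holders={T1,T3,T4}
Step 12: wait(T2) -> count=0 queue=[T2] holders={T1,T3,T4}
Step 13: signal(T1) -> count=0 queue=[] holders={T2,T3,T4}
Step 14: wait(T1) -> count=0 queue=[T1] holders={T2,T3,T4}
Step 15: signal(T4) -> count=0 queue=[] holders={T1,T2,T3}
Final holders: T1,T2,T3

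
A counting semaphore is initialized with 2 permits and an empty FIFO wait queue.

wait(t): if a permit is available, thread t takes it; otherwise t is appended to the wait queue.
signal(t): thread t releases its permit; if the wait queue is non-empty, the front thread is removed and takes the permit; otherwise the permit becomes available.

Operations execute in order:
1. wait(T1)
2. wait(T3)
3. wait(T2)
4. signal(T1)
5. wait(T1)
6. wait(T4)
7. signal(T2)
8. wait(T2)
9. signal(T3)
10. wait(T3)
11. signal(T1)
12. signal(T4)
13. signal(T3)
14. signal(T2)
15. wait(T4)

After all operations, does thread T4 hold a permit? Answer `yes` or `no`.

Step 1: wait(T1) -> count=1 queue=[] holders={T1}
Step 2: wait(T3) -> count=0 queue=[] holders={T1,T3}
Step 3: wait(T2) -> count=0 queue=[T2] holders={T1,T3}
Step 4: signal(T1) -> count=0 queue=[] holders={T2,T3}
Step 5: wait(T1) -> count=0 queue=[T1] holders={T2,T3}
Step 6: wait(T4) -> count=0 queue=[T1,T4] holders={T2,T3}
Step 7: signal(T2) -> count=0 queue=[T4] holders={T1,T3}
Step 8: wait(T2) -> count=0 queue=[T4,T2] holders={T1,T3}
Step 9: signal(T3) -> count=0 queue=[T2] holders={T1,T4}
Step 10: wait(T3) -> count=0 queue=[T2,T3] holders={T1,T4}
Step 11: signal(T1) -> count=0 queue=[T3] holders={T2,T4}
Step 12: signal(T4) -> count=0 queue=[] holders={T2,T3}
Step 13: signal(T3) -> count=1 queue=[] holders={T2}
Step 14: signal(T2) -> count=2 queue=[] holders={none}
Step 15: wait(T4) -> count=1 queue=[] holders={T4}
Final holders: {T4} -> T4 in holders

Answer: yes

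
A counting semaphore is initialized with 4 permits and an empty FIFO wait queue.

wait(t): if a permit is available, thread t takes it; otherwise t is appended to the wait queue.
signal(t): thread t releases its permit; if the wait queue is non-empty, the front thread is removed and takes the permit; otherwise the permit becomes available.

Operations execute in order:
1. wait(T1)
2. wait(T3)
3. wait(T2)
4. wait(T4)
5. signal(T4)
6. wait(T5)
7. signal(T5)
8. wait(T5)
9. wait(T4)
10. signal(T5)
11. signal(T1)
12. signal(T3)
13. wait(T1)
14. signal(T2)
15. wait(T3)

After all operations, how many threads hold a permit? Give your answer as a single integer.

Step 1: wait(T1) -> count=3 queue=[] holders={T1}
Step 2: wait(T3) -> count=2 queue=[] holders={T1,T3}
Step 3: wait(T2) -> count=1 queue=[] holders={T1,T2,T3}
Step 4: wait(T4) -> count=0 queue=[] holders={T1,T2,T3,T4}
Step 5: signal(T4) -> count=1 queue=[] holders={T1,T2,T3}
Step 6: wait(T5) -> count=0 queue=[] holders={T1,T2,T3,T5}
Step 7: signal(T5) -> count=1 queue=[] holders={T1,T2,T3}
Step 8: wait(T5) -> count=0 queue=[] holders={T1,T2,T3,T5}
Step 9: wait(T4) -> count=0 queue=[T4] holders={T1,T2,T3,T5}
Step 10: signal(T5) -> count=0 queue=[] holders={T1,T2,T3,T4}
Step 11: signal(T1) -> count=1 queue=[] holders={T2,T3,T4}
Step 12: signal(T3) -> count=2 queue=[] holders={T2,T4}
Step 13: wait(T1) -> count=1 queue=[] holders={T1,T2,T4}
Step 14: signal(T2) -> count=2 queue=[] holders={T1,T4}
Step 15: wait(T3) -> count=1 queue=[] holders={T1,T3,T4}
Final holders: {T1,T3,T4} -> 3 thread(s)

Answer: 3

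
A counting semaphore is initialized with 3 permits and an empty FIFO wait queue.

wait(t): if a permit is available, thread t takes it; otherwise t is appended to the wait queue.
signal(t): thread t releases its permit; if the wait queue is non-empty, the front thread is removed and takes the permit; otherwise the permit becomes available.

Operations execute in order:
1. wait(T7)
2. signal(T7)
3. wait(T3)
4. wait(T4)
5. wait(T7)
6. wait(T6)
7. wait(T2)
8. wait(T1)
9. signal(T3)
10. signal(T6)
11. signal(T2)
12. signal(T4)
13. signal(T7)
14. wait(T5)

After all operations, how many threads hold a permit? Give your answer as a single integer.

Answer: 2

Derivation:
Step 1: wait(T7) -> count=2 queue=[] holders={T7}
Step 2: signal(T7) -> count=3 queue=[] holders={none}
Step 3: wait(T3) -> count=2 queue=[] holders={T3}
Step 4: wait(T4) -> count=1 queue=[] holders={T3,T4}
Step 5: wait(T7) -> count=0 queue=[] holders={T3,T4,T7}
Step 6: wait(T6) -> count=0 queue=[T6] holders={T3,T4,T7}
Step 7: wait(T2) -> count=0 queue=[T6,T2] holders={T3,T4,T7}
Step 8: wait(T1) -> count=0 queue=[T6,T2,T1] holders={T3,T4,T7}
Step 9: signal(T3) -> count=0 queue=[T2,T1] holders={T4,T6,T7}
Step 10: signal(T6) -> count=0 queue=[T1] holders={T2,T4,T7}
Step 11: signal(T2) -> count=0 queue=[] holders={T1,T4,T7}
Step 12: signal(T4) -> count=1 queue=[] holders={T1,T7}
Step 13: signal(T7) -> count=2 queue=[] holders={T1}
Step 14: wait(T5) -> count=1 queue=[] holders={T1,T5}
Final holders: {T1,T5} -> 2 thread(s)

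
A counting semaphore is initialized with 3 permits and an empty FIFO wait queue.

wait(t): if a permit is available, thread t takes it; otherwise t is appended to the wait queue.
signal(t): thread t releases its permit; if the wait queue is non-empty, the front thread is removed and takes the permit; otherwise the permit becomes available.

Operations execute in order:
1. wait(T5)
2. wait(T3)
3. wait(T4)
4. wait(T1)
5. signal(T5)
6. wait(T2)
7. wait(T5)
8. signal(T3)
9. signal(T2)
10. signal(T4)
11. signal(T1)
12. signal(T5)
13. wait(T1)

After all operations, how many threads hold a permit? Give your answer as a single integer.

Step 1: wait(T5) -> count=2 queue=[] holders={T5}
Step 2: wait(T3) -> count=1 queue=[] holders={T3,T5}
Step 3: wait(T4) -> count=0 queue=[] holders={T3,T4,T5}
Step 4: wait(T1) -> count=0 queue=[T1] holders={T3,T4,T5}
Step 5: signal(T5) -> count=0 queue=[] holders={T1,T3,T4}
Step 6: wait(T2) -> count=0 queue=[T2] holders={T1,T3,T4}
Step 7: wait(T5) -> count=0 queue=[T2,T5] holders={T1,T3,T4}
Step 8: signal(T3) -> count=0 queue=[T5] holders={T1,T2,T4}
Step 9: signal(T2) -> count=0 queue=[] holders={T1,T4,T5}
Step 10: signal(T4) -> count=1 queue=[] holders={T1,T5}
Step 11: signal(T1) -> count=2 queue=[] holders={T5}
Step 12: signal(T5) -> count=3 queue=[] holders={none}
Step 13: wait(T1) -> count=2 queue=[] holders={T1}
Final holders: {T1} -> 1 thread(s)

Answer: 1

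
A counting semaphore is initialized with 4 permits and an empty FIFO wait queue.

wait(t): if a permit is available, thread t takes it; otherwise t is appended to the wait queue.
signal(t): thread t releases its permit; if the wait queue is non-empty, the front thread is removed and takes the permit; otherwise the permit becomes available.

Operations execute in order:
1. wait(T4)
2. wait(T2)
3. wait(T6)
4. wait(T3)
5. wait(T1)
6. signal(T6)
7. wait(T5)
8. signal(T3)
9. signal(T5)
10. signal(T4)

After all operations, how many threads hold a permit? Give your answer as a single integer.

Step 1: wait(T4) -> count=3 queue=[] holders={T4}
Step 2: wait(T2) -> count=2 queue=[] holders={T2,T4}
Step 3: wait(T6) -> count=1 queue=[] holders={T2,T4,T6}
Step 4: wait(T3) -> count=0 queue=[] holders={T2,T3,T4,T6}
Step 5: wait(T1) -> count=0 queue=[T1] holders={T2,T3,T4,T6}
Step 6: signal(T6) -> count=0 queue=[] holders={T1,T2,T3,T4}
Step 7: wait(T5) -> count=0 queue=[T5] holders={T1,T2,T3,T4}
Step 8: signal(T3) -> count=0 queue=[] holders={T1,T2,T4,T5}
Step 9: signal(T5) -> count=1 queue=[] holders={T1,T2,T4}
Step 10: signal(T4) -> count=2 queue=[] holders={T1,T2}
Final holders: {T1,T2} -> 2 thread(s)

Answer: 2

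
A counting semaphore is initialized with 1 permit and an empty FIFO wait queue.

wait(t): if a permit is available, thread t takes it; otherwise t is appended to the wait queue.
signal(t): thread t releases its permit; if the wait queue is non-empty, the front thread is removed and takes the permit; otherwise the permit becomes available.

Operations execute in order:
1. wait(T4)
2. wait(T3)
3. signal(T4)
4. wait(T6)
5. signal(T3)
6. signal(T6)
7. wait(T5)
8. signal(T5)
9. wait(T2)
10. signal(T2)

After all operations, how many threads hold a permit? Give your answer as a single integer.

Answer: 0

Derivation:
Step 1: wait(T4) -> count=0 queue=[] holders={T4}
Step 2: wait(T3) -> count=0 queue=[T3] holders={T4}
Step 3: signal(T4) -> count=0 queue=[] holders={T3}
Step 4: wait(T6) -> count=0 queue=[T6] holders={T3}
Step 5: signal(T3) -> count=0 queue=[] holders={T6}
Step 6: signal(T6) -> count=1 queue=[] holders={none}
Step 7: wait(T5) -> count=0 queue=[] holders={T5}
Step 8: signal(T5) -> count=1 queue=[] holders={none}
Step 9: wait(T2) -> count=0 queue=[] holders={T2}
Step 10: signal(T2) -> count=1 queue=[] holders={none}
Final holders: {none} -> 0 thread(s)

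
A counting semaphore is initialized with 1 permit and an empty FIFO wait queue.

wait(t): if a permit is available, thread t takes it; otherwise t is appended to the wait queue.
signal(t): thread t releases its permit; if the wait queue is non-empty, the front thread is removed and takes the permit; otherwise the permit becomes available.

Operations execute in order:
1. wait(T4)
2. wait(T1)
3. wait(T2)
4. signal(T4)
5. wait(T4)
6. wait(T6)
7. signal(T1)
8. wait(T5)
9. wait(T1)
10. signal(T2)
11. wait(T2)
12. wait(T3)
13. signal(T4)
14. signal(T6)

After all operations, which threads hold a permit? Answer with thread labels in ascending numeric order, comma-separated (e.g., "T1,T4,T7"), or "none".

Step 1: wait(T4) -> count=0 queue=[] holders={T4}
Step 2: wait(T1) -> count=0 queue=[T1] holders={T4}
Step 3: wait(T2) -> count=0 queue=[T1,T2] holders={T4}
Step 4: signal(T4) -> count=0 queue=[T2] holders={T1}
Step 5: wait(T4) -> count=0 queue=[T2,T4] holders={T1}
Step 6: wait(T6) -> count=0 queue=[T2,T4,T6] holders={T1}
Step 7: signal(T1) -> count=0 queue=[T4,T6] holders={T2}
Step 8: wait(T5) -> count=0 queue=[T4,T6,T5] holders={T2}
Step 9: wait(T1) -> count=0 queue=[T4,T6,T5,T1] holders={T2}
Step 10: signal(T2) -> count=0 queue=[T6,T5,T1] holders={T4}
Step 11: wait(T2) -> count=0 queue=[T6,T5,T1,T2] holders={T4}
Step 12: wait(T3) -> count=0 queue=[T6,T5,T1,T2,T3] holders={T4}
Step 13: signal(T4) -> count=0 queue=[T5,T1,T2,T3] holders={T6}
Step 14: signal(T6) -> count=0 queue=[T1,T2,T3] holders={T5}
Final holders: T5

Answer: T5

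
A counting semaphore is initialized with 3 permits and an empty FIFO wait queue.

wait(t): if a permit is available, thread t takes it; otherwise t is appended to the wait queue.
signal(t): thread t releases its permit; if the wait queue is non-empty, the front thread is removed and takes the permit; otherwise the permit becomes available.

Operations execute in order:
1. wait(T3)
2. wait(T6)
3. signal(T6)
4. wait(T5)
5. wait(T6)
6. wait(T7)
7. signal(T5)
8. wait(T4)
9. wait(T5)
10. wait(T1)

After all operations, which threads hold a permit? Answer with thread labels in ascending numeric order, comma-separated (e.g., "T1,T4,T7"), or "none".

Answer: T3,T6,T7

Derivation:
Step 1: wait(T3) -> count=2 queue=[] holders={T3}
Step 2: wait(T6) -> count=1 queue=[] holders={T3,T6}
Step 3: signal(T6) -> count=2 queue=[] holders={T3}
Step 4: wait(T5) -> count=1 queue=[] holders={T3,T5}
Step 5: wait(T6) -> count=0 queue=[] holders={T3,T5,T6}
Step 6: wait(T7) -> count=0 queue=[T7] holders={T3,T5,T6}
Step 7: signal(T5) -> count=0 queue=[] holders={T3,T6,T7}
Step 8: wait(T4) -> count=0 queue=[T4] holders={T3,T6,T7}
Step 9: wait(T5) -> count=0 queue=[T4,T5] holders={T3,T6,T7}
Step 10: wait(T1) -> count=0 queue=[T4,T5,T1] holders={T3,T6,T7}
Final holders: T3,T6,T7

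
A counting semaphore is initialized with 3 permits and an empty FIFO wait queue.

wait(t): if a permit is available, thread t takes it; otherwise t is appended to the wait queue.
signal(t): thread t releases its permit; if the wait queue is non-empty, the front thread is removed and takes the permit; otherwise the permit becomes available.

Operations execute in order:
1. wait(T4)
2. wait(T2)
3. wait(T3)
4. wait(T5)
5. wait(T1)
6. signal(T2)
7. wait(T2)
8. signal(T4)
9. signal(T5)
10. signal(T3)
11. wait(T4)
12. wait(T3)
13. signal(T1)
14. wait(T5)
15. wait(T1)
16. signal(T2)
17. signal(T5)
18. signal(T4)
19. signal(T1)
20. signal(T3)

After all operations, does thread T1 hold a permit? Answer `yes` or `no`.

Step 1: wait(T4) -> count=2 queue=[] holders={T4}
Step 2: wait(T2) -> count=1 queue=[] holders={T2,T4}
Step 3: wait(T3) -> count=0 queue=[] holders={T2,T3,T4}
Step 4: wait(T5) -> count=0 queue=[T5] holders={T2,T3,T4}
Step 5: wait(T1) -> count=0 queue=[T5,T1] holders={T2,T3,T4}
Step 6: signal(T2) -> count=0 queue=[T1] holders={T3,T4,T5}
Step 7: wait(T2) -> count=0 queue=[T1,T2] holders={T3,T4,T5}
Step 8: signal(T4) -> count=0 queue=[T2] holders={T1,T3,T5}
Step 9: signal(T5) -> count=0 queue=[] holders={T1,T2,T3}
Step 10: signal(T3) -> count=1 queue=[] holders={T1,T2}
Step 11: wait(T4) -> count=0 queue=[] holders={T1,T2,T4}
Step 12: wait(T3) -> count=0 queue=[T3] holders={T1,T2,T4}
Step 13: signal(T1) -> count=0 queue=[] holders={T2,T3,T4}
Step 14: wait(T5) -> count=0 queue=[T5] holders={T2,T3,T4}
Step 15: wait(T1) -> count=0 queue=[T5,T1] holders={T2,T3,T4}
Step 16: signal(T2) -> count=0 queue=[T1] holders={T3,T4,T5}
Step 17: signal(T5) -> count=0 queue=[] holders={T1,T3,T4}
Step 18: signal(T4) -> count=1 queue=[] holders={T1,T3}
Step 19: signal(T1) -> count=2 queue=[] holders={T3}
Step 20: signal(T3) -> count=3 queue=[] holders={none}
Final holders: {none} -> T1 not in holders

Answer: no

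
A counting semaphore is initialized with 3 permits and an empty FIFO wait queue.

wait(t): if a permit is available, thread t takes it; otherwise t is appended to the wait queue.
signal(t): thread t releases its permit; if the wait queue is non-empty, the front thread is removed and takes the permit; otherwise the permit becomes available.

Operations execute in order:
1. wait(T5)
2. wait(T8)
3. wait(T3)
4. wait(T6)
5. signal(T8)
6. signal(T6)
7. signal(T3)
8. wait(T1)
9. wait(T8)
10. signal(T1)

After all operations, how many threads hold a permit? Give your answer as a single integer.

Answer: 2

Derivation:
Step 1: wait(T5) -> count=2 queue=[] holders={T5}
Step 2: wait(T8) -> count=1 queue=[] holders={T5,T8}
Step 3: wait(T3) -> count=0 queue=[] holders={T3,T5,T8}
Step 4: wait(T6) -> count=0 queue=[T6] holders={T3,T5,T8}
Step 5: signal(T8) -> count=0 queue=[] holders={T3,T5,T6}
Step 6: signal(T6) -> count=1 queue=[] holders={T3,T5}
Step 7: signal(T3) -> count=2 queue=[] holders={T5}
Step 8: wait(T1) -> count=1 queue=[] holders={T1,T5}
Step 9: wait(T8) -> count=0 queue=[] holders={T1,T5,T8}
Step 10: signal(T1) -> count=1 queue=[] holders={T5,T8}
Final holders: {T5,T8} -> 2 thread(s)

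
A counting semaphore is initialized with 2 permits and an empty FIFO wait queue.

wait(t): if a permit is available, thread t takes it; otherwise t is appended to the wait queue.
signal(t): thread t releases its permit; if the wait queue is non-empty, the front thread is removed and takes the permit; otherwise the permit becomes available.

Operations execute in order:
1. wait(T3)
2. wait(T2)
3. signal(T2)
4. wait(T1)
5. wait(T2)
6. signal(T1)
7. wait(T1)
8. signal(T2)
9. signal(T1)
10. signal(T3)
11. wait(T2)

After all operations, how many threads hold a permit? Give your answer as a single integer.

Step 1: wait(T3) -> count=1 queue=[] holders={T3}
Step 2: wait(T2) -> count=0 queue=[] holders={T2,T3}
Step 3: signal(T2) -> count=1 queue=[] holders={T3}
Step 4: wait(T1) -> count=0 queue=[] holders={T1,T3}
Step 5: wait(T2) -> count=0 queue=[T2] holders={T1,T3}
Step 6: signal(T1) -> count=0 queue=[] holders={T2,T3}
Step 7: wait(T1) -> count=0 queue=[T1] holders={T2,T3}
Step 8: signal(T2) -> count=0 queue=[] holders={T1,T3}
Step 9: signal(T1) -> count=1 queue=[] holders={T3}
Step 10: signal(T3) -> count=2 queue=[] holders={none}
Step 11: wait(T2) -> count=1 queue=[] holders={T2}
Final holders: {T2} -> 1 thread(s)

Answer: 1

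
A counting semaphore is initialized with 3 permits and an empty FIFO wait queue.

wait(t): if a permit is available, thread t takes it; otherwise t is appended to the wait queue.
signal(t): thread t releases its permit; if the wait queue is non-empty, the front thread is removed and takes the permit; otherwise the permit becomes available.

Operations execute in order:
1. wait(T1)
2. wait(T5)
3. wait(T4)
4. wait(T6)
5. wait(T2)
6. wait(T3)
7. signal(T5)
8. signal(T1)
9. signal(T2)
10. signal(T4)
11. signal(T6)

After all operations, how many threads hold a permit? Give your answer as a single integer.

Answer: 1

Derivation:
Step 1: wait(T1) -> count=2 queue=[] holders={T1}
Step 2: wait(T5) -> count=1 queue=[] holders={T1,T5}
Step 3: wait(T4) -> count=0 queue=[] holders={T1,T4,T5}
Step 4: wait(T6) -> count=0 queue=[T6] holders={T1,T4,T5}
Step 5: wait(T2) -> count=0 queue=[T6,T2] holders={T1,T4,T5}
Step 6: wait(T3) -> count=0 queue=[T6,T2,T3] holders={T1,T4,T5}
Step 7: signal(T5) -> count=0 queue=[T2,T3] holders={T1,T4,T6}
Step 8: signal(T1) -> count=0 queue=[T3] holders={T2,T4,T6}
Step 9: signal(T2) -> count=0 queue=[] holders={T3,T4,T6}
Step 10: signal(T4) -> count=1 queue=[] holders={T3,T6}
Step 11: signal(T6) -> count=2 queue=[] holders={T3}
Final holders: {T3} -> 1 thread(s)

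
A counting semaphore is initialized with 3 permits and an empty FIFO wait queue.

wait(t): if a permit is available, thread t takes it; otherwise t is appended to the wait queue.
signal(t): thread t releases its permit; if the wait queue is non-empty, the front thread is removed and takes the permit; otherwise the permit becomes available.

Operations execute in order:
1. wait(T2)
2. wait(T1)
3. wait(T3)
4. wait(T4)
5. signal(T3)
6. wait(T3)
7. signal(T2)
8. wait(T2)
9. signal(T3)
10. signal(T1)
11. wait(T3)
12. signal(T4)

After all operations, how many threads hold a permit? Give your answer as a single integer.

Step 1: wait(T2) -> count=2 queue=[] holders={T2}
Step 2: wait(T1) -> count=1 queue=[] holders={T1,T2}
Step 3: wait(T3) -> count=0 queue=[] holders={T1,T2,T3}
Step 4: wait(T4) -> count=0 queue=[T4] holders={T1,T2,T3}
Step 5: signal(T3) -> count=0 queue=[] holders={T1,T2,T4}
Step 6: wait(T3) -> count=0 queue=[T3] holders={T1,T2,T4}
Step 7: signal(T2) -> count=0 queue=[] holders={T1,T3,T4}
Step 8: wait(T2) -> count=0 queue=[T2] holders={T1,T3,T4}
Step 9: signal(T3) -> count=0 queue=[] holders={T1,T2,T4}
Step 10: signal(T1) -> count=1 queue=[] holders={T2,T4}
Step 11: wait(T3) -> count=0 queue=[] holders={T2,T3,T4}
Step 12: signal(T4) -> count=1 queue=[] holders={T2,T3}
Final holders: {T2,T3} -> 2 thread(s)

Answer: 2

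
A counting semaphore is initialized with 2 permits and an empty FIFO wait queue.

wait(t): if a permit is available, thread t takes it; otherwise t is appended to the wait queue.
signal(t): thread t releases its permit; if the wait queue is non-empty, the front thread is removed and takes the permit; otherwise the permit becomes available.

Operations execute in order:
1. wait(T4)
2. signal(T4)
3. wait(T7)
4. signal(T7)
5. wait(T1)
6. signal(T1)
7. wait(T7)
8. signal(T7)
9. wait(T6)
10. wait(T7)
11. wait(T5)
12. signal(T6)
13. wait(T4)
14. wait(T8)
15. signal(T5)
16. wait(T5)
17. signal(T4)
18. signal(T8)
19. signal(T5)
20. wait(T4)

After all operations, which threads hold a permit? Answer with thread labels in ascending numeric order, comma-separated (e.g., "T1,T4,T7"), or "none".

Answer: T4,T7

Derivation:
Step 1: wait(T4) -> count=1 queue=[] holders={T4}
Step 2: signal(T4) -> count=2 queue=[] holders={none}
Step 3: wait(T7) -> count=1 queue=[] holders={T7}
Step 4: signal(T7) -> count=2 queue=[] holders={none}
Step 5: wait(T1) -> count=1 queue=[] holders={T1}
Step 6: signal(T1) -> count=2 queue=[] holders={none}
Step 7: wait(T7) -> count=1 queue=[] holders={T7}
Step 8: signal(T7) -> count=2 queue=[] holders={none}
Step 9: wait(T6) -> count=1 queue=[] holders={T6}
Step 10: wait(T7) -> count=0 queue=[] holders={T6,T7}
Step 11: wait(T5) -> count=0 queue=[T5] holders={T6,T7}
Step 12: signal(T6) -> count=0 queue=[] holders={T5,T7}
Step 13: wait(T4) -> count=0 queue=[T4] holders={T5,T7}
Step 14: wait(T8) -> count=0 queue=[T4,T8] holders={T5,T7}
Step 15: signal(T5) -> count=0 queue=[T8] holders={T4,T7}
Step 16: wait(T5) -> count=0 queue=[T8,T5] holders={T4,T7}
Step 17: signal(T4) -> count=0 queue=[T5] holders={T7,T8}
Step 18: signal(T8) -> count=0 queue=[] holders={T5,T7}
Step 19: signal(T5) -> count=1 queue=[] holders={T7}
Step 20: wait(T4) -> count=0 queue=[] holders={T4,T7}
Final holders: T4,T7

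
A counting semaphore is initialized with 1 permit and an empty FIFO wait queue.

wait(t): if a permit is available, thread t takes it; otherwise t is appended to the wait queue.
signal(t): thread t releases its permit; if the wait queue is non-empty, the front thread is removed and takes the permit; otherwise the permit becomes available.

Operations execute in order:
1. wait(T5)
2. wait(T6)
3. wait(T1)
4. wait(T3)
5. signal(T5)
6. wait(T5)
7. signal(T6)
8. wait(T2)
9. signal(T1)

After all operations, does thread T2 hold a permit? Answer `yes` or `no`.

Step 1: wait(T5) -> count=0 queue=[] holders={T5}
Step 2: wait(T6) -> count=0 queue=[T6] holders={T5}
Step 3: wait(T1) -> count=0 queue=[T6,T1] holders={T5}
Step 4: wait(T3) -> count=0 queue=[T6,T1,T3] holders={T5}
Step 5: signal(T5) -> count=0 queue=[T1,T3] holders={T6}
Step 6: wait(T5) -> count=0 queue=[T1,T3,T5] holders={T6}
Step 7: signal(T6) -> count=0 queue=[T3,T5] holders={T1}
Step 8: wait(T2) -> count=0 queue=[T3,T5,T2] holders={T1}
Step 9: signal(T1) -> count=0 queue=[T5,T2] holders={T3}
Final holders: {T3} -> T2 not in holders

Answer: no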